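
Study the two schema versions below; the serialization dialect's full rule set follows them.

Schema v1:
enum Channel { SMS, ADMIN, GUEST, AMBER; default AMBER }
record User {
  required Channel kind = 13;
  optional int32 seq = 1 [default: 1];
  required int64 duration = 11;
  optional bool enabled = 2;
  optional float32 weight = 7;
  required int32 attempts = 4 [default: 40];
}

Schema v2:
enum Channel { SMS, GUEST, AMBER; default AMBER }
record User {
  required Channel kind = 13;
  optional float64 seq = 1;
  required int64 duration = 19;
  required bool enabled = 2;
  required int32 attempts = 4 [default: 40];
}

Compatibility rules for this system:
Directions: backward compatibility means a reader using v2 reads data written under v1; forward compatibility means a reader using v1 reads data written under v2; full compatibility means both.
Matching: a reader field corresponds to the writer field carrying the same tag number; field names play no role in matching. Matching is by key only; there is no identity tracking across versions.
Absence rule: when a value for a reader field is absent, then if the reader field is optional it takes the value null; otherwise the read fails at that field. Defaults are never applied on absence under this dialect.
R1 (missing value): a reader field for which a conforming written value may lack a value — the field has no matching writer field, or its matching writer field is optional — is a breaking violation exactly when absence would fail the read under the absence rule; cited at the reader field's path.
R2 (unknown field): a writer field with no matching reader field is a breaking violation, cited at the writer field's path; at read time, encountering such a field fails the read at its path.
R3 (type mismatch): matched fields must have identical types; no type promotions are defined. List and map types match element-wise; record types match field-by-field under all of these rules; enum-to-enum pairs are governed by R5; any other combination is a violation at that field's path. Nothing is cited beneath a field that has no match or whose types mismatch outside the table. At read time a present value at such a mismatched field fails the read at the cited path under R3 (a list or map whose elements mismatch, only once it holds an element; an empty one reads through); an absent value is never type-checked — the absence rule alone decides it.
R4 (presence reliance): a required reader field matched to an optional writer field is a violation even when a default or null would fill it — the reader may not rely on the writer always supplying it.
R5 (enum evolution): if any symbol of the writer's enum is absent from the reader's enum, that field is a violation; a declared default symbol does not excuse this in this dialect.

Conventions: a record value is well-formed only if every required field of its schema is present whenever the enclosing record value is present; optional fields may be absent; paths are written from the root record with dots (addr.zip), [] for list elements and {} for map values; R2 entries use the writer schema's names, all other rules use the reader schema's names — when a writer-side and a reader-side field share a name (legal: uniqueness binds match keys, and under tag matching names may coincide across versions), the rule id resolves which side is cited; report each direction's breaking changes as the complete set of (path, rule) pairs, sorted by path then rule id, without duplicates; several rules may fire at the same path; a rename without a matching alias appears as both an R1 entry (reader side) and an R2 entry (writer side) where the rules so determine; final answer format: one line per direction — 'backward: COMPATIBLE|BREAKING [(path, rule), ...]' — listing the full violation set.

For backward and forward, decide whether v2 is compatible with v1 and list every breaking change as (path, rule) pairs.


the writer's type comes first in each User pair
backward for User (reader v2, writer v1):
  kind: Channel -> Channel, writer required; from kind
  seq: int32 -> float64, writer optional; from seq
  duration: no writer match
  enabled: bool -> bool, writer optional; from enabled
  attempts: int32 -> int32, writer required; from attempts
  writer duration: unknown to reader
  writer weight: unknown to reader
  R1 fires at duration
  R2 fires at duration
  R1 fires at enabled
  R4 fires at enabled
  R5 fires at kind
  R3 fires at seq
  R2 fires at weight
  => backward: BREAKING (7)
forward for User (reader v1, writer v2):
  kind: Channel -> Channel, writer required; from kind
  seq: float64 -> int32, writer optional; from seq
  duration: no writer match
  enabled: bool -> bool, writer required; from enabled
  weight: no writer match
  attempts: int32 -> int32, writer required; from attempts
  writer duration: unknown to reader
  R1 fires at duration
  R2 fires at duration
  R3 fires at seq
  => forward: BREAKING (3)

backward: BREAKING [(duration, R1), (duration, R2), (enabled, R1), (enabled, R4), (kind, R5), (seq, R3), (weight, R2)]; forward: BREAKING [(duration, R1), (duration, R2), (seq, R3)]


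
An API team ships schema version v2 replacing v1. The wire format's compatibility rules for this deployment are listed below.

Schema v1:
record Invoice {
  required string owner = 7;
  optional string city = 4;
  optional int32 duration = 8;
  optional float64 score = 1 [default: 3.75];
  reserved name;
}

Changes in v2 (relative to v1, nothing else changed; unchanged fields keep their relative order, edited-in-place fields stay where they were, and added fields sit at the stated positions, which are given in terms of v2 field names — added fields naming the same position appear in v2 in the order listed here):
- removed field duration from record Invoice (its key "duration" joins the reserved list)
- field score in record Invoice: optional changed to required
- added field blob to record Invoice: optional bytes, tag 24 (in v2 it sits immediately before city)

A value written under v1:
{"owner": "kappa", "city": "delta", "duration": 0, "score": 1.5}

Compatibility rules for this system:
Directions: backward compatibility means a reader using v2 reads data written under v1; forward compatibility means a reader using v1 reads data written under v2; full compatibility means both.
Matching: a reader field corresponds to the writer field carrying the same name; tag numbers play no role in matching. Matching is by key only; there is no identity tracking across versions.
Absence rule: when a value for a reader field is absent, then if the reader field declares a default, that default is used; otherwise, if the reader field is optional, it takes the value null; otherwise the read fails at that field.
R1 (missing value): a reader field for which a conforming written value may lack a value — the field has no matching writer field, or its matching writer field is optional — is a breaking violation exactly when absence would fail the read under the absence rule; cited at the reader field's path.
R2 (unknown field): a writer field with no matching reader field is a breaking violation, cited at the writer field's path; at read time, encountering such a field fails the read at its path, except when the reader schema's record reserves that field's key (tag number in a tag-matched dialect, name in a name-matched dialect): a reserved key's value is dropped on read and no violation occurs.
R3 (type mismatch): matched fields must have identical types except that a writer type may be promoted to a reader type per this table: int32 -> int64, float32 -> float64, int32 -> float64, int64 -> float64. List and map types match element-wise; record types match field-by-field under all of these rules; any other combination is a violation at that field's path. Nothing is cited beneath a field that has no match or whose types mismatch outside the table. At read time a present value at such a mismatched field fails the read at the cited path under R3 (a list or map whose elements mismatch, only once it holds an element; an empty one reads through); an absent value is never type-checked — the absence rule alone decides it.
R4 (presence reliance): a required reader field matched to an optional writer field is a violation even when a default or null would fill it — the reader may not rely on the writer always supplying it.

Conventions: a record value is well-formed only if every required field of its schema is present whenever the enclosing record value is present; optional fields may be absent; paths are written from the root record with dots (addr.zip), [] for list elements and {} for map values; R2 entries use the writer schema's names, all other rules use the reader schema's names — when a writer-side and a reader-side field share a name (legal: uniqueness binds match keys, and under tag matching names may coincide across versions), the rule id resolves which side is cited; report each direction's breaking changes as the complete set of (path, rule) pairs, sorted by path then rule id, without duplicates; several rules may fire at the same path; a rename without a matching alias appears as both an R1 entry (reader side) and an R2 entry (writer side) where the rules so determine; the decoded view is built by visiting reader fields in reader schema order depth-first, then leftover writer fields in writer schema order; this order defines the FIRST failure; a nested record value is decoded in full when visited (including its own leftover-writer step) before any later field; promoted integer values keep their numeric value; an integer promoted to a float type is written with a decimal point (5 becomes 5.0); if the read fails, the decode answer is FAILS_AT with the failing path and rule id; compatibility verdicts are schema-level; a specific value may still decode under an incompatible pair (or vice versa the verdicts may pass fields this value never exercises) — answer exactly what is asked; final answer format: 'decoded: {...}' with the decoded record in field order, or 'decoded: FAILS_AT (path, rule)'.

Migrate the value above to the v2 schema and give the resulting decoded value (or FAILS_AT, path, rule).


arrows below run writer -> reader for Invoice
decoding the Invoice value with the v2 reader:
  owner := "kappa"
  blob := null (missing; optional => null)
  city := "delta"
  score := 1.5
  writer duration: reserved -> dropped
  => decoded: {"owner": "kappa", "blob": null, "city": "delta", "score": 1.5}
diffs on Invoice not affecting the asked answer:
  field score in record Invoice: optional changed to required -> schema-level compatibility only; this Invoice value's decode is unchanged

decoded: {"owner": "kappa", "blob": null, "city": "delta", "score": 1.5}


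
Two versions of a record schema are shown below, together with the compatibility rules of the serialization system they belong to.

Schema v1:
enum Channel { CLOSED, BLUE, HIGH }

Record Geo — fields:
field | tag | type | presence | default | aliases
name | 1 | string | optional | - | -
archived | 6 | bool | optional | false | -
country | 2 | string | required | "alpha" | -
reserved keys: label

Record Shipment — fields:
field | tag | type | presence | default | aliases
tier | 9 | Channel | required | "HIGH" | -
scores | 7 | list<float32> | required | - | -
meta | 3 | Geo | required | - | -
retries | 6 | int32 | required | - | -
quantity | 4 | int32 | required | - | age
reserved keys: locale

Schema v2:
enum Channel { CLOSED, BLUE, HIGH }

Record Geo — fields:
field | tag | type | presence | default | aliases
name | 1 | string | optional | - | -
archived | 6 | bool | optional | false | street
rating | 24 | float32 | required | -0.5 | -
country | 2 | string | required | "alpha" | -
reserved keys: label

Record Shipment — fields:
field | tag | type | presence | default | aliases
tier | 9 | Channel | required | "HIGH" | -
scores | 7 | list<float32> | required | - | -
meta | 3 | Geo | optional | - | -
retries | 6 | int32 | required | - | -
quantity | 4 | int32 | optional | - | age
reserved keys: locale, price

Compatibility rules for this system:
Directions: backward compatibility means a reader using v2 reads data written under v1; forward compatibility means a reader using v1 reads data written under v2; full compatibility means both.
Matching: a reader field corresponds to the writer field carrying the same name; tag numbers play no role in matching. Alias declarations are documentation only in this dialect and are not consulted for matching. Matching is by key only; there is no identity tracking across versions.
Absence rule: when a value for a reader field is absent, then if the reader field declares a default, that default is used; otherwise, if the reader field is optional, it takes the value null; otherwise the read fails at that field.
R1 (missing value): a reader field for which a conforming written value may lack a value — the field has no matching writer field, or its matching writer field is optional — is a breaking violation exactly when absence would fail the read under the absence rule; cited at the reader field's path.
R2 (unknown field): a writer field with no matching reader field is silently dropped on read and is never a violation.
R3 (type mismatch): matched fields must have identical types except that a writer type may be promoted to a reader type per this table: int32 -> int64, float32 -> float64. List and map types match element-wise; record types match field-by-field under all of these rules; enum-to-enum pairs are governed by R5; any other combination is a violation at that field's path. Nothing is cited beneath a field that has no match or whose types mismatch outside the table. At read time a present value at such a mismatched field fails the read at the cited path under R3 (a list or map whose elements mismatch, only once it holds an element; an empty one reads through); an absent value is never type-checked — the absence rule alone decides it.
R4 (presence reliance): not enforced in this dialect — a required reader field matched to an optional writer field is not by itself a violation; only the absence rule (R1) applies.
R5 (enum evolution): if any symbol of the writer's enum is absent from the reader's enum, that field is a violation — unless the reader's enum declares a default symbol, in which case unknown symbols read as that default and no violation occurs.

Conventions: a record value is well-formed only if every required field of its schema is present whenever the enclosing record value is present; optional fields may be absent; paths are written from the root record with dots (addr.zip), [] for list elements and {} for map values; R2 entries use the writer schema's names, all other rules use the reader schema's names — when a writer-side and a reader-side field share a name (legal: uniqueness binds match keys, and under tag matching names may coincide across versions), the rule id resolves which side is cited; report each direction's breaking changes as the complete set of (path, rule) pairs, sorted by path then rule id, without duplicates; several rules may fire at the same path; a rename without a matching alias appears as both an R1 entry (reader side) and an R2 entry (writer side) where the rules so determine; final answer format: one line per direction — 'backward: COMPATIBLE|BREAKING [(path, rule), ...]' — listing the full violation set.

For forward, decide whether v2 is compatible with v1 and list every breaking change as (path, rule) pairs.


arrows below run writer -> reader for Shipment
forward for Shipment (reader v1, writer v2):
  tier: Channel -> Channel, writer required; from tier
  scores: list<float32> -> list<float32>, writer required; from scores
  meta: Geo -> Geo, writer optional; from meta
  retries: int32 -> int32, writer required; from retries
  quantity: int32 -> int32, writer optional; from quantity
  meta.name: string -> string, writer optional; from meta.name
  meta.archived: bool -> bool, writer optional; from meta.archived
  meta.country: string -> string, writer required; from meta.country
  meta.rating (writer side), unknown to reader
  violation R1 at meta
  violation R1 at quantity
  => forward: BREAKING (2)
the rest of the Shipment diff is inert for this question:
  added field rating to record Geo: required float32, tag 24, default -0.5 (in v2 it sits immediately before country) -> no rule fires on it in Shipment's dialect; the asked verdict holds

forward: BREAKING [(meta, R1), (quantity, R1)]


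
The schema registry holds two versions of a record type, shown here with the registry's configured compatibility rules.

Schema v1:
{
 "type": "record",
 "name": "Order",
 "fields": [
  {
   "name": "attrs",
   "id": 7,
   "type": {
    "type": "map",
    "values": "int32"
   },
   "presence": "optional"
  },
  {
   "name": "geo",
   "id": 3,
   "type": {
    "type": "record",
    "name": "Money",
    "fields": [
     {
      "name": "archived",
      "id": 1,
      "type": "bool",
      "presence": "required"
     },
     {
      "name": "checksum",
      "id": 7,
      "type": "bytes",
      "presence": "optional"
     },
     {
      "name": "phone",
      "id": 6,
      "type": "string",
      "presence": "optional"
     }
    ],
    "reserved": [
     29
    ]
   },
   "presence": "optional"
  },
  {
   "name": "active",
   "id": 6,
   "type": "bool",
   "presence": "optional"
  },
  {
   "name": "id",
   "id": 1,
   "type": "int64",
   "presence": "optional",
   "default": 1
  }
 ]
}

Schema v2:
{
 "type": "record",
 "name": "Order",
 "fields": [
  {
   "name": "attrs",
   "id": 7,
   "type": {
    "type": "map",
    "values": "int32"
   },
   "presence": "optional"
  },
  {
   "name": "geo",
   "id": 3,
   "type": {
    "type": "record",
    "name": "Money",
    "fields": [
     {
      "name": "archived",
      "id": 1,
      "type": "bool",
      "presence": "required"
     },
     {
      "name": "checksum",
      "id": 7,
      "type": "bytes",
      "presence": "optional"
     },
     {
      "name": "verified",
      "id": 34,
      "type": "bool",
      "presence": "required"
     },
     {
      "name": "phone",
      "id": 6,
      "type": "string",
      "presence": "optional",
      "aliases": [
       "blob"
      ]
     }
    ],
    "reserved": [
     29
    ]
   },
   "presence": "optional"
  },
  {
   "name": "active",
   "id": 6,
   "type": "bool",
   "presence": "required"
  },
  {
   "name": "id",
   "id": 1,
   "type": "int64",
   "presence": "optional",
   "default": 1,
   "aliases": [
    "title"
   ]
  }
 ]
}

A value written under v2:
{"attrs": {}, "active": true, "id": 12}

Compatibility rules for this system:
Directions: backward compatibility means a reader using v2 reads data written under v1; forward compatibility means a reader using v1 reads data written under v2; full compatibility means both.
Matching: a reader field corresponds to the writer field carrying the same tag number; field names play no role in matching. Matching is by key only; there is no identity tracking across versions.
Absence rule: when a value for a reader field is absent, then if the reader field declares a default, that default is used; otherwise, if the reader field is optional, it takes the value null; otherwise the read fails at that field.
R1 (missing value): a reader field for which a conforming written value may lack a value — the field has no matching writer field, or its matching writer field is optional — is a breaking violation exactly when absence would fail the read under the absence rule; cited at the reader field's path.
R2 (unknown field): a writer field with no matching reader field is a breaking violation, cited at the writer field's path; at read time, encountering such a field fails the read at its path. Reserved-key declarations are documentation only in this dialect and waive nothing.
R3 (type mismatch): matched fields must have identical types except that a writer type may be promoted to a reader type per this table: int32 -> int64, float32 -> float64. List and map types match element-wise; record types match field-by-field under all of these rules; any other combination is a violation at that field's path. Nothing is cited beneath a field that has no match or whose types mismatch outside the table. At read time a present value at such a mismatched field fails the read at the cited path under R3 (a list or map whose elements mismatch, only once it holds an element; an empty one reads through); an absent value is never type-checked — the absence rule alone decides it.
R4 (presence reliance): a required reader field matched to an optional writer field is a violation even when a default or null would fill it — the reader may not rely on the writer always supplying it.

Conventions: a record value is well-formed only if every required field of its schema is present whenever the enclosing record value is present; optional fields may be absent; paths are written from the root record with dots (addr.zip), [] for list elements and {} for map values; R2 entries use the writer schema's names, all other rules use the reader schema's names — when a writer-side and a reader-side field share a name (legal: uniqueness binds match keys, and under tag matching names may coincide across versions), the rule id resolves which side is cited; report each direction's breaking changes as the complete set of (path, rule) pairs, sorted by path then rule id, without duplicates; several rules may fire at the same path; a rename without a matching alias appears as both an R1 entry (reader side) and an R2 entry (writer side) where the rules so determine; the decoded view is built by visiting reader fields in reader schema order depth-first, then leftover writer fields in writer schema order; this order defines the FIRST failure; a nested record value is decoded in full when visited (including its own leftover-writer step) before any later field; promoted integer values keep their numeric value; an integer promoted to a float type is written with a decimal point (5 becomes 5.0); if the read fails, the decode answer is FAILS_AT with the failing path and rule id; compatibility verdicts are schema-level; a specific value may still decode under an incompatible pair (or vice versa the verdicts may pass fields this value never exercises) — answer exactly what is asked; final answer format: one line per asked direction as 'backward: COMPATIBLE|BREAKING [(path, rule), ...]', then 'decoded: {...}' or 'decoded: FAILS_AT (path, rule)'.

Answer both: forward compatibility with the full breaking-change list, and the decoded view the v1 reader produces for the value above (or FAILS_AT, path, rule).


each type pair in Order: writer, then reader
checking forward for Order: reader v1 against writer v2:
  map<string, int32> -> map<string, int32>, writer optional: attrs aligns to attrs
  Money -> Money, writer optional: geo aligns to geo
  bool -> bool, writer required: active aligns to active
  int64 -> int64, writer optional: id aligns to id
  bool -> bool, writer required: geo.archived aligns to geo.archived
  bytes -> bytes, writer optional: geo.checksum aligns to geo.checksum
  string -> string, writer optional: geo.phone aligns to geo.phone
  writer geo.verified: unknown to reader
  R2 fires at geo.verified
  => forward verdict for Order: BREAKING, 1 violation(s)
decode walk for Order under reader schema v1:
  attrs := {}
  geo := null (not supplied -> null)
  active := true
  id := 12
  => decoded: {"attrs": {}, "geo": null, "active": true, "id": 12}
ruling out the remaining Order differences:
  field active in record Order: optional changed to required -> matters only for Order's backward compatibility — outside the asked direction

forward: BREAKING [(geo.verified, R2)]; decoded: {"attrs": {}, "geo": null, "active": true, "id": 12}


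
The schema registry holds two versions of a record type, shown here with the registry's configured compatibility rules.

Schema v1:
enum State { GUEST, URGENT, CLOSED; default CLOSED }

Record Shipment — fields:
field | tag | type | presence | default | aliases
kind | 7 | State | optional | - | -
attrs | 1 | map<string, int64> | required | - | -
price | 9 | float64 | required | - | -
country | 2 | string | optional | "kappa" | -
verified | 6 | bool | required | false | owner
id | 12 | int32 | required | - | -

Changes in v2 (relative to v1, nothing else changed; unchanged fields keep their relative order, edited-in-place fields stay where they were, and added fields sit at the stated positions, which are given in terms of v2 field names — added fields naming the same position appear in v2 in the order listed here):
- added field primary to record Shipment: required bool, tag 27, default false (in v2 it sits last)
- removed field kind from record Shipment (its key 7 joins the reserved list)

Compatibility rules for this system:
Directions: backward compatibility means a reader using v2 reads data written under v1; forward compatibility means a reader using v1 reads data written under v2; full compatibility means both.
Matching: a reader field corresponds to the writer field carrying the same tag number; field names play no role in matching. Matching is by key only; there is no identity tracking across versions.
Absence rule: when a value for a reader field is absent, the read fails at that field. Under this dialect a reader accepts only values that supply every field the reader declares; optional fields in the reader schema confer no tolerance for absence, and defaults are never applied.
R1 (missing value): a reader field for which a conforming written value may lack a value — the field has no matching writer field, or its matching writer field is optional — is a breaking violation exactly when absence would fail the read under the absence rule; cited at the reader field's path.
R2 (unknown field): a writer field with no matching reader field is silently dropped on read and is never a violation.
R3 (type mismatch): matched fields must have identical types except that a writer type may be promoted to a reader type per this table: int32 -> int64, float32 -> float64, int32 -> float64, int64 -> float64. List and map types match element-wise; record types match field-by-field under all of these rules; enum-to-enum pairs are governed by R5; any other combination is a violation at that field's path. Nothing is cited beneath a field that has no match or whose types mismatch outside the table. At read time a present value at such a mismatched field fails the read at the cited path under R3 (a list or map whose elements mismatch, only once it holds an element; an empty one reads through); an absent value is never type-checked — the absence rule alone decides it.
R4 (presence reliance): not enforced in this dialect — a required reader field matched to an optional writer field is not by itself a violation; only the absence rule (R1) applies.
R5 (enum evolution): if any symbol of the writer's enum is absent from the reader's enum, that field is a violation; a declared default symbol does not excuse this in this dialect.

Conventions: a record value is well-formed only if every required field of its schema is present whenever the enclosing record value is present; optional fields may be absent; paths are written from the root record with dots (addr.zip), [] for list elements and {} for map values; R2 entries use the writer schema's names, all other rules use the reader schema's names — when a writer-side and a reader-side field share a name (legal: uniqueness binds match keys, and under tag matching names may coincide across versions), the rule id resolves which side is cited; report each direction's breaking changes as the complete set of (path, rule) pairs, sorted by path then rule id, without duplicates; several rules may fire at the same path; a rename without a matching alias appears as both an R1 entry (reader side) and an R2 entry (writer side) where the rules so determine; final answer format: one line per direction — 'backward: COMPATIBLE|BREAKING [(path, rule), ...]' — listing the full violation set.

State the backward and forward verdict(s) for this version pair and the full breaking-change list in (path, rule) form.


backward: BREAKING [(country, R1), (primary, R1)]; forward: BREAKING [(country, R1), (kind, R1)]

the writer's type comes first in each Shipment pair
backward analysis of Shipment with v2 as reader and v1 as writer:
  attrs <- attrs (map<string, int64> -> map<string, int64>, writer required)
  price <- price (float64 -> float64, writer required)
  country <- country (string -> string, writer optional)
  verified <- verified (bool -> bool, writer required)
  id <- id (int32 -> int32, writer required)
  primary: no writer-side match
  kind (writer side), unknown to reader
  violation R1 at country
  violation R1 at primary
  => 2 violation(s): backward is BREAKING for Shipment
forward analysis of Shipment with v1 as reader and v2 as writer:
  kind: no writer-side match
  attrs <- attrs (map<string, int64> -> map<string, int64>, writer required)
  price <- price (float64 -> float64, writer required)
  country <- country (string -> string, writer optional)
  verified <- verified (bool -> bool, writer required)
  id <- id (int32 -> int32, writer required)
  primary (writer side), unknown to reader
  violation R1 at country
  violation R1 at kind
  => 2 violation(s): forward is BREAKING for Shipment


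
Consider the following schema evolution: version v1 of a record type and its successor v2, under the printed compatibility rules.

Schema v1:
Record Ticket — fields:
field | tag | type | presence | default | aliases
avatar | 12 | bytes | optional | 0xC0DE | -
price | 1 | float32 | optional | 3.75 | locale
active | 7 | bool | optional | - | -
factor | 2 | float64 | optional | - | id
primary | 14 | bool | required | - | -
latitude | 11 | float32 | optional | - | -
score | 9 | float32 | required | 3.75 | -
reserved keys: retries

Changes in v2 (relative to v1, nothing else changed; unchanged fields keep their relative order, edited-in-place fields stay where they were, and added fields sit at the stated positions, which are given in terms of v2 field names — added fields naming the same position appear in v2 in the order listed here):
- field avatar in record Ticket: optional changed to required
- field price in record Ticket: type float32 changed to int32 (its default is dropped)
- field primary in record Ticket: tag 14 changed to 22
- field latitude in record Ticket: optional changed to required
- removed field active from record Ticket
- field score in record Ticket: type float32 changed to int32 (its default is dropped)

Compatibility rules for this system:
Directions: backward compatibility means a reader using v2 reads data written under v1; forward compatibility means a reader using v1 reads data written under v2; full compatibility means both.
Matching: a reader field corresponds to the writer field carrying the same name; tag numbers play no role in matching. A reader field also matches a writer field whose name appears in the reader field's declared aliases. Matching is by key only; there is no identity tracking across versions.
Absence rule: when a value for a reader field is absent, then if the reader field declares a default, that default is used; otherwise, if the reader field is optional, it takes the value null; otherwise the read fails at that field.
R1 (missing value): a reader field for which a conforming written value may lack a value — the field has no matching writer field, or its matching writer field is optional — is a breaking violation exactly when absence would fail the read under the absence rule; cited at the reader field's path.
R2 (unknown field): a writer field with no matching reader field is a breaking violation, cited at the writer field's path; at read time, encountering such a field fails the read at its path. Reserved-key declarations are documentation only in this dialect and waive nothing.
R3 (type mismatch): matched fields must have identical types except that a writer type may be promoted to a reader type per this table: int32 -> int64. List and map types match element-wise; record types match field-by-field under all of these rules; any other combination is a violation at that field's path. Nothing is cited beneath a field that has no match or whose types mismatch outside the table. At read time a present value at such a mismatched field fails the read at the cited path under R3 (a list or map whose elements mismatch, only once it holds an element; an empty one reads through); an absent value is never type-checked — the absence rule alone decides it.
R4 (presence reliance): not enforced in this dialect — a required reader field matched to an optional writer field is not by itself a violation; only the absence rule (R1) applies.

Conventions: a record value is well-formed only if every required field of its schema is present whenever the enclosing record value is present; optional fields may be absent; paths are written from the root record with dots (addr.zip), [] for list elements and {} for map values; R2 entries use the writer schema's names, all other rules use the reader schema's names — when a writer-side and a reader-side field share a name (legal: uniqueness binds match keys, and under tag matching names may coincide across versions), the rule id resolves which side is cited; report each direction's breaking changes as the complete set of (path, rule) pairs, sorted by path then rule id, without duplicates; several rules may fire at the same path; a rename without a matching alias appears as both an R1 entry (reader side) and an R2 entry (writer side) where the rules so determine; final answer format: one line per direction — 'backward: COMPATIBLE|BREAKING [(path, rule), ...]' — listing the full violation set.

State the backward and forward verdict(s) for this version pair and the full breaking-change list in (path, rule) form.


backward: BREAKING [(active, R2), (latitude, R1), (price, R3), (score, R3)]; forward: BREAKING [(price, R3), (score, R3)]

in Ticket below, arrows point writer -> reader
backward on Ticket — v2 reading data written by v1:
  avatar: bytes -> bytes, writer optional; from avatar
  price: float32 -> int32, writer optional; from price
  factor: float64 -> float64, writer optional; from factor
  primary: bool -> bool, writer required; from primary
  latitude: float32 -> float32, writer optional; from latitude
  score: float32 -> int32, writer required; from score
  writer field active has no reader counterpart
  breaking: (active, R2)
  breaking: (latitude, R1)
  breaking: (price, R3)
  breaking: (score, R3)
  backward on Ticket therefore BREAKING (4)
forward on Ticket — v1 reading data written by v2:
  avatar: bytes -> bytes, writer required; from avatar
  price: int32 -> float32, writer optional; from price
  active: no writer-side match
  factor: float64 -> float64, writer optional; from factor
  primary: bool -> bool, writer required; from primary
  latitude: float32 -> float32, writer required; from latitude
  score: int32 -> float32, writer required; from score
  breaking: (price, R3)
  breaking: (score, R3)
  forward on Ticket therefore BREAKING (2)


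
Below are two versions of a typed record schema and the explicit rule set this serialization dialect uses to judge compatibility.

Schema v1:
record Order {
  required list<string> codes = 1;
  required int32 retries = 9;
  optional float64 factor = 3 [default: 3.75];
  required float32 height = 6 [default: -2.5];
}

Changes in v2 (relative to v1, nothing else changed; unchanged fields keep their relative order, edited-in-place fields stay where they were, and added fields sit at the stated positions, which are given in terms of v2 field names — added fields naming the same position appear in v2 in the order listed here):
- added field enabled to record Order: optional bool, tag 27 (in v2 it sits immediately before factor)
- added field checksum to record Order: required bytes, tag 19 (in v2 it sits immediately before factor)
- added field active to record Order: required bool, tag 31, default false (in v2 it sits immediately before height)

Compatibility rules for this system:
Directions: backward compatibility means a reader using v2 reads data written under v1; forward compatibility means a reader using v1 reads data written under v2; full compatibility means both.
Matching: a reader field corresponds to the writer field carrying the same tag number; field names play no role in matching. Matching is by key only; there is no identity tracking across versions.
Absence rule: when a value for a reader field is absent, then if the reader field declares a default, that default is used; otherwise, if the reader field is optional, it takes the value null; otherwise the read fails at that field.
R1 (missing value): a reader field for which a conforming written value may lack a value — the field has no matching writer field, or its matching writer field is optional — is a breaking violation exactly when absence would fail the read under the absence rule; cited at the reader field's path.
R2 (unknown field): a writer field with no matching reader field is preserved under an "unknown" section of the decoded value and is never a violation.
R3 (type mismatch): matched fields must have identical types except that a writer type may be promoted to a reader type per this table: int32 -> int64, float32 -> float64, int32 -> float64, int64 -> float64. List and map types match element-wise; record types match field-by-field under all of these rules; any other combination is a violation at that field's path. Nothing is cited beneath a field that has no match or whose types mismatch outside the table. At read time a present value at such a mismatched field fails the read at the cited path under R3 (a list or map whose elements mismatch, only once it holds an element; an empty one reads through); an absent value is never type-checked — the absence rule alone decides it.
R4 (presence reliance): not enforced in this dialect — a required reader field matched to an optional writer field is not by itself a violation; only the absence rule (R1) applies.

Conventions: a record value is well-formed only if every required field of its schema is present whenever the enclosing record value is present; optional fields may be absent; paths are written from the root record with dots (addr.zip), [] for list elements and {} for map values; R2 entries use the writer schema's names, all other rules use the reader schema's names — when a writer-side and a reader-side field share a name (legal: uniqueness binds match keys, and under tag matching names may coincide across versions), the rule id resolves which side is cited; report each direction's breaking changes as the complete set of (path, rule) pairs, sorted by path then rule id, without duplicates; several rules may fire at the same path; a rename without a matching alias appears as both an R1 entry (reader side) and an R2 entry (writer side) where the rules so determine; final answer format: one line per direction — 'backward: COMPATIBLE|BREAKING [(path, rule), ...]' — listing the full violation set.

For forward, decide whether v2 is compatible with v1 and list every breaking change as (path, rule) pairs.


the writer's type comes first in each Order pair
forward on Order — v1 reading data written by v2:
  writer required, list<string> -> list<string>: reader codes maps from writer codes
  writer required, int32 -> int32: reader retries maps from writer retries
  writer optional, float64 -> float64: reader factor maps from writer factor
  writer required, float32 -> float32: reader height maps from writer height
  enabled (writer side), unknown to reader
  checksum (writer side), unknown to reader
  active (writer side), unknown to reader
  nothing fires on Order: forward is COMPATIBLE
the rest of the Order diff is inert for this question:
  added field active to record Order: required bool, tag 31, default false (in v2 it sits immediately before height) -> triggers nothing under Order's printed rules — same verdict
  added field enabled to record Order: optional bool, tag 27 (in v2 it sits immediately before factor) -> triggers nothing under Order's printed rules — same verdict
  added field checksum to record Order: required bytes, tag 19 (in v2 it sits immediately before factor) -> matters only for Order's backward compatibility — outside the asked direction

forward: COMPATIBLE []


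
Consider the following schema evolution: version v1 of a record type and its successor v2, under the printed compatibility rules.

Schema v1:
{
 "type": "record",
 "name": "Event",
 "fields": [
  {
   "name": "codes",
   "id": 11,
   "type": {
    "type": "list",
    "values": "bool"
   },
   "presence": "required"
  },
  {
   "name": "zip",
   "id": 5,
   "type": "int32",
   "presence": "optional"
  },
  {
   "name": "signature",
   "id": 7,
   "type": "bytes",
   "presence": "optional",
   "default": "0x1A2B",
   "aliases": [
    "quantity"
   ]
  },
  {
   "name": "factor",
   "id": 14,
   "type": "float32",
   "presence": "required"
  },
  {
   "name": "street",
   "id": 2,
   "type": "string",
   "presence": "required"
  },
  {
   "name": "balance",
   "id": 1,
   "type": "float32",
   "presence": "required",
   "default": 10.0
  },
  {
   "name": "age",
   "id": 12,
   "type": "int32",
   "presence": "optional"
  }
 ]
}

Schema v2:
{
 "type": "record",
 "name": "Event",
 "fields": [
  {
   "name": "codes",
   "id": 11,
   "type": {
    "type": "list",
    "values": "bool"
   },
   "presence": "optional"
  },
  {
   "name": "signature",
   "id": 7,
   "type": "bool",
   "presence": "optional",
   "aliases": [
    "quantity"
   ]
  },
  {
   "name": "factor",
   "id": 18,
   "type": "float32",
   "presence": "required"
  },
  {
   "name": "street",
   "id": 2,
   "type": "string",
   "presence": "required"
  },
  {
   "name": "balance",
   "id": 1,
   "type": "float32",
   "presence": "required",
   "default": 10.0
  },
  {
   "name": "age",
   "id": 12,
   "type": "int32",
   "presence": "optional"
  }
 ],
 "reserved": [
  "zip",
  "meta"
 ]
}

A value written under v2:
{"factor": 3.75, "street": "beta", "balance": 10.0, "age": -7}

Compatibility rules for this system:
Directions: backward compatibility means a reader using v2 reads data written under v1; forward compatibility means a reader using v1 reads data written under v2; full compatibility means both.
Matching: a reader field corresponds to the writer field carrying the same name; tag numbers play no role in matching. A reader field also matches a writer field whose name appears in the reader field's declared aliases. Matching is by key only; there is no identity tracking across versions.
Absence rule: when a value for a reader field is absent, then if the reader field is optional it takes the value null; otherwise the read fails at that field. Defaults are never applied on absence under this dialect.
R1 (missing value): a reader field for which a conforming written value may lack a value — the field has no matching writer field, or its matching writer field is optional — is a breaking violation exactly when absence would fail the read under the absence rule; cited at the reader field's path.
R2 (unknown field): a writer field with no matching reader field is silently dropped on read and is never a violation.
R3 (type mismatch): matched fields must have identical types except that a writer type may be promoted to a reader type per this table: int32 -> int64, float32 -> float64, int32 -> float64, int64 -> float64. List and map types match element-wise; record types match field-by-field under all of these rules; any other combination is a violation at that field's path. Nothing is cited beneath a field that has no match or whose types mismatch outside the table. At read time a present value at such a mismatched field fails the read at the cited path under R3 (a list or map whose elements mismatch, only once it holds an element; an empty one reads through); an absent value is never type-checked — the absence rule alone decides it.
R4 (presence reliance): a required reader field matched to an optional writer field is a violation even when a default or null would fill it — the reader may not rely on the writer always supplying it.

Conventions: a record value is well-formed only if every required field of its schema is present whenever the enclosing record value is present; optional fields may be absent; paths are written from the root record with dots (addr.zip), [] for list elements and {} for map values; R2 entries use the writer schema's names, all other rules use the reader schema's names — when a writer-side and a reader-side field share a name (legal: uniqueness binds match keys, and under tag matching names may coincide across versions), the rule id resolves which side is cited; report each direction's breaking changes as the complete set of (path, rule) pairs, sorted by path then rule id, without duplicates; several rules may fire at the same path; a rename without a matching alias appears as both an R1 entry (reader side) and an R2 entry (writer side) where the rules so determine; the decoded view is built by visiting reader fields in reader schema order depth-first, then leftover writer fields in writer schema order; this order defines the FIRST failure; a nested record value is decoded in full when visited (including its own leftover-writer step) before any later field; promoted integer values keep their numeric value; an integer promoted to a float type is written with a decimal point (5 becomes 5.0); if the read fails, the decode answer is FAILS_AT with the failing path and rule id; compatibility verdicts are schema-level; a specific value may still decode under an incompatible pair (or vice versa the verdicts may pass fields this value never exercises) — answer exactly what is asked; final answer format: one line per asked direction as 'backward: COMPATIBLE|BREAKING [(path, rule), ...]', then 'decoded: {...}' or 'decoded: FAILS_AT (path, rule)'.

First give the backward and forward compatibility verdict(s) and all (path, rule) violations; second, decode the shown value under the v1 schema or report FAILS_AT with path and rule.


each type pair in Event: writer, then reader
backward analysis of Event with v2 as reader and v1 as writer:
  codes: paired with writer codes (list<bool> -> list<bool>; writer required)
  signature: paired with writer signature (bytes -> bool; writer optional)
  factor: paired with writer factor (float32 -> float32; writer required)
  street: paired with writer street (string -> string; writer required)
  balance: paired with writer balance (float32 -> float32; writer required)
  age: paired with writer age (int32 -> int32; writer optional)
  zip (writer side), unknown to reader
  R3 fires at signature
  backward on Event therefore BREAKING (1)
forward analysis of Event with v1 as reader and v2 as writer:
  codes: paired with writer codes (list<bool> -> list<bool>; writer optional)
  zip: no writer match
  signature: paired with writer signature (bool -> bytes; writer optional)
  factor: paired with writer factor (float32 -> float32; writer required)
  street: paired with writer street (string -> string; writer required)
  balance: paired with writer balance (float32 -> float32; writer required)
  age: paired with writer age (int32 -> int32; writer optional)
  R1 fires at codes
  R4 fires at codes
  R3 fires at signature
  forward on Event therefore BREAKING (3)
decoding the Event value with the v1 reader:
  read fails at codes under R1 (no fill)
  => FAILS_AT (codes, R1)

backward: BREAKING [(signature, R3)]; forward: BREAKING [(codes, R1), (codes, R4), (signature, R3)]; decoded: FAILS_AT (codes, R1)
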